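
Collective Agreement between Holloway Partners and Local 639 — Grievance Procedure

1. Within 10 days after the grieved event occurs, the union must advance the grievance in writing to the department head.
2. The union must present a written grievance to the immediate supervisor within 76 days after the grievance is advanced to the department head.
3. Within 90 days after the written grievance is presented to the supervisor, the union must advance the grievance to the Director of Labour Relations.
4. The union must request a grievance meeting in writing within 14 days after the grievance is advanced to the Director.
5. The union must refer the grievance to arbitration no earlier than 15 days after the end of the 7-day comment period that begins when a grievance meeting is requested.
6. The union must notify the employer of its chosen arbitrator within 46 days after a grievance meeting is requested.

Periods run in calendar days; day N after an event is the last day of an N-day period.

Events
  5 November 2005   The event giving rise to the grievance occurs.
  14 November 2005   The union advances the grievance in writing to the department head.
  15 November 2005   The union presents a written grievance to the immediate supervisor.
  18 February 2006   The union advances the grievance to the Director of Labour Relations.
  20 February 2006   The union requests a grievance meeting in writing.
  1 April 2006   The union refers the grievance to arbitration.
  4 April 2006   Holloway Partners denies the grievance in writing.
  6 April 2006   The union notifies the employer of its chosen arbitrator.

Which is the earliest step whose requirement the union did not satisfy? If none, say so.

Step 3

Step 1 — counting 10 days from 5 November 2005 (when the grieved event occurs) gives a deadline of 15 November 2005; completed 14 November 2005, before the deadline.
Step 2 — counting 76 days from 14 November 2005 (when the grievance is advanced to the department head) gives a deadline of 29 January 2006; completed 15 November 2005, before the deadline.
Step 3 — counting 90 days from 15 November 2005 (when the written grievance is presented to the supervisor) gives a deadline of 13 February 2006; not done until 18 February 2006, 5 days after the deadline.
No need to go further; step 3 was not satisfied.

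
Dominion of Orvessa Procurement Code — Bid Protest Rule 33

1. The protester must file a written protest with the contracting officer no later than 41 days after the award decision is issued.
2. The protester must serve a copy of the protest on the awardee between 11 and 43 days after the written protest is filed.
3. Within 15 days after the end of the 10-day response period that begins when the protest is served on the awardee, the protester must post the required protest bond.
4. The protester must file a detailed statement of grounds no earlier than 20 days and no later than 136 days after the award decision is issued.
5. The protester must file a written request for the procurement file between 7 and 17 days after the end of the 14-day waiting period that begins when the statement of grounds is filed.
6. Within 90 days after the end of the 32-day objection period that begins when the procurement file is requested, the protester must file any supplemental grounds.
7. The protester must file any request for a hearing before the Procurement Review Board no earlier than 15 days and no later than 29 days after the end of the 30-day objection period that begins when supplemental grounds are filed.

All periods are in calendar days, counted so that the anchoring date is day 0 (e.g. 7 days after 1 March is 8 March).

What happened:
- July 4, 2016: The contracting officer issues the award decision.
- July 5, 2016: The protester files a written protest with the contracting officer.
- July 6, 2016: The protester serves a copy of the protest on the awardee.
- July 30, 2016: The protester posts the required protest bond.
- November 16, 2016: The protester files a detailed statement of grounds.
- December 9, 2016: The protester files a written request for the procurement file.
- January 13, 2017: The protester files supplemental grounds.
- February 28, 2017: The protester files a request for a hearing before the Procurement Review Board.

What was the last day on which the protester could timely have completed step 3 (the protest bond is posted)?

The protest is served on the awardee on July 6, 2016; the 10-day response period therefore ends July 16, 2016, and step 3 runs from that date. 15 days after July 16, 2016 is July 31, 2016.

July 31, 2016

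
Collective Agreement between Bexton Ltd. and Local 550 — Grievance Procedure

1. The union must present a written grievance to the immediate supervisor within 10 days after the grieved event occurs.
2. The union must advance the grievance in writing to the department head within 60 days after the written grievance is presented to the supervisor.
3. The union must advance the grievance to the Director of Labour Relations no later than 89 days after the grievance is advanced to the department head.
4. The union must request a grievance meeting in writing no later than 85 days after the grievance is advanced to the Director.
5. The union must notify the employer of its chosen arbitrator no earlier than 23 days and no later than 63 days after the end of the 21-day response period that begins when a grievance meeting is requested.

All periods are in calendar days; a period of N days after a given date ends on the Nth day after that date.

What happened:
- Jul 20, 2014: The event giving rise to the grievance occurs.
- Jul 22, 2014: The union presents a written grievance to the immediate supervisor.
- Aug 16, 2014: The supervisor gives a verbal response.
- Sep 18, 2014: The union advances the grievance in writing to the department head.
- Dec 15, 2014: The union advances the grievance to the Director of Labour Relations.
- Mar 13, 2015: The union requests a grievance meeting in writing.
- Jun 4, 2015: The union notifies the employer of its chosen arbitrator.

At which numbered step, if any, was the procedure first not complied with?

(1) due by Jul 20, 2014 + 10 days = Jul 30, 2014; Jul 22, 2014 is within that limit.
(2) due by Jul 22, 2014 + 60 days = Sep 20, 2014; done Sep 18, 2014 — timely.
(3) due by Sep 18, 2014 + 89 days = Dec 16, 2014; Dec 15, 2014 is within that limit.
(4) due by Dec 15, 2014 + 85 days = Mar 10, 2015; not done until Mar 13, 2015, 3 days after the deadline.

Step 4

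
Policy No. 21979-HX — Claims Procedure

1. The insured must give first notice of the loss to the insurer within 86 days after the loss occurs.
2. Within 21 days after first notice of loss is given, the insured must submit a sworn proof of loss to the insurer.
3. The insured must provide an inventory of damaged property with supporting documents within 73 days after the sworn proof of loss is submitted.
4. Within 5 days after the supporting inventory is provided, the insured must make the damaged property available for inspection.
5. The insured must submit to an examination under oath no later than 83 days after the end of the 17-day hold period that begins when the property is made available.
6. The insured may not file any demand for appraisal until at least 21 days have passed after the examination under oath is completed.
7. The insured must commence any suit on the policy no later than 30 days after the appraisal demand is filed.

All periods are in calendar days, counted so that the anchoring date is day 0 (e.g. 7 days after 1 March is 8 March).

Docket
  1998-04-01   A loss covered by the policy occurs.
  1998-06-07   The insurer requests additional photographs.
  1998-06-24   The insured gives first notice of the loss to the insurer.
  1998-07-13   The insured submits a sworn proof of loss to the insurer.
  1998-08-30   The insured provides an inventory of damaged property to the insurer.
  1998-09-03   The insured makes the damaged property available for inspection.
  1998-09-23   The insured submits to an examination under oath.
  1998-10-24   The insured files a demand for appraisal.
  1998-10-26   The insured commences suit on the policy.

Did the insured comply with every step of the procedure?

Step 1 — counting 86 days from 1998-04-01 (when the loss occurs) gives a deadline of 1998-06-26; done 1998-06-24 — timely.
Step 2 — counting 21 days from 1998-06-24 (when first notice of loss is given) gives a deadline of 1998-07-15; 1998-07-13 is within that limit.
Step 3 — counting 73 days from 1998-07-13 (when the sworn proof of loss is submitted) gives a deadline of 1998-09-24; completed 1998-08-30, before the deadline.
Step 4 — counting 5 days from 1998-08-30 (when the supporting inventory is provided) gives a deadline of 1998-09-04; completed 1998-09-03, before the deadline.
Step 5 — counting 83 days from 1998-09-20 (end of the 17-day hold period, which began when the property is made available on 1998-09-03) gives a deadline of 1998-12-12; done 1998-09-23 — timely.
Step 6 — must wait 21 days from 1998-09-23 (when the examination under oath is completed), so not before 1998-10-14; done 1998-10-24, after the minimum wait.
Step 7 — counting 30 days from 1998-10-24 (when the appraisal demand is filed) gives a deadline of 1998-11-23; 1998-10-26 is within that limit.

Yes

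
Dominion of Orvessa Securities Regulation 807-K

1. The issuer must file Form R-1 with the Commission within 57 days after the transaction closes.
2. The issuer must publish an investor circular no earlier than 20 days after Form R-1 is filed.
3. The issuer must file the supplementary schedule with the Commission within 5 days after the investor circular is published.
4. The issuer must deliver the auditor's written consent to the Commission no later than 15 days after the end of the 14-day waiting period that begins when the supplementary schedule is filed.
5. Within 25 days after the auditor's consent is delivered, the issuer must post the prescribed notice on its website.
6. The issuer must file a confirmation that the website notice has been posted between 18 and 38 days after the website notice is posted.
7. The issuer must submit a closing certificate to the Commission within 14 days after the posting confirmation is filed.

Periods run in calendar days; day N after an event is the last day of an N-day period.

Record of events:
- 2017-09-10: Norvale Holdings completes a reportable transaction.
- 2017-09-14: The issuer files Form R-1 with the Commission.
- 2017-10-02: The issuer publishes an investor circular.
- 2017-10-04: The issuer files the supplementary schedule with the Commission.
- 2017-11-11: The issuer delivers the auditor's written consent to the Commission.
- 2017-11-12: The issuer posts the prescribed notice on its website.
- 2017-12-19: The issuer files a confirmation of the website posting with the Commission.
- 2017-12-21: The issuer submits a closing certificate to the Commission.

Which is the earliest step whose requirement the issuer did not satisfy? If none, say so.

Step 2

Step 1: 57 days after 2017-09-10 (when the transaction closes) is 2017-11-06; done 2017-09-14 — timely.
Step 2: the earliest permitted date is 20 days after 2017-09-14 (when Form R-1 is filed), i.e. 2017-10-04; acted on 2017-10-02, 2 days prematurely.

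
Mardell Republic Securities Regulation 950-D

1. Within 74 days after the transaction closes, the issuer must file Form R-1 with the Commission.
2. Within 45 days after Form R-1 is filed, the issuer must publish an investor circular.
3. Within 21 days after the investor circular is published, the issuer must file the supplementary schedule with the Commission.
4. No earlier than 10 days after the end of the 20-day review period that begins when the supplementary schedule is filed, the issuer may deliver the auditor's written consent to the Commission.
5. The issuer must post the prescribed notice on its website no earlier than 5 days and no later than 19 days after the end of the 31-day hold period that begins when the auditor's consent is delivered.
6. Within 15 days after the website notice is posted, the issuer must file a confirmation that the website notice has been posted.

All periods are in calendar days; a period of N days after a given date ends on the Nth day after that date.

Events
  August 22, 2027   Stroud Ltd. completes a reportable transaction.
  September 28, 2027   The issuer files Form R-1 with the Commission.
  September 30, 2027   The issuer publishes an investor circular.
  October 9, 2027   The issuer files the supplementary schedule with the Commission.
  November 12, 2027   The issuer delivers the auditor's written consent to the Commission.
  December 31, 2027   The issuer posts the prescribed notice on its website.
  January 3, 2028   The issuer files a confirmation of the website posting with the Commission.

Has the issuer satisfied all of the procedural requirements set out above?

Step 1 — counting 74 days from August 22, 2027 (when the transaction closes) gives a deadline of November 4, 2027; done September 28, 2027 — timely.
Step 2 — counting 45 days from September 28, 2027 (when Form R-1 is filed) gives a deadline of November 12, 2027; done September 30, 2027 — timely.
Step 3 — counting 21 days from September 30, 2027 (when the investor circular is published) gives a deadline of October 21, 2027; October 9, 2027 is within that limit.
Step 4 — must wait 10 days from October 29, 2027 (end of the 20-day review period, which began when the supplementary schedule is filed on October 9, 2027), so not before November 8, 2027; done November 12, 2027 — permitted.
Step 5 — 5 and 19 days from December 13, 2027 (end of the 31-day hold period, which began when the auditor's consent is delivered on November 12, 2027) are December 18, 2027 and January 1, 2028 respectively; done December 31, 2027 — within the window.
Step 6 — counting 15 days from December 31, 2027 (when the website notice is posted) gives a deadline of January 15, 2028; done January 3, 2028 — timely.

Yes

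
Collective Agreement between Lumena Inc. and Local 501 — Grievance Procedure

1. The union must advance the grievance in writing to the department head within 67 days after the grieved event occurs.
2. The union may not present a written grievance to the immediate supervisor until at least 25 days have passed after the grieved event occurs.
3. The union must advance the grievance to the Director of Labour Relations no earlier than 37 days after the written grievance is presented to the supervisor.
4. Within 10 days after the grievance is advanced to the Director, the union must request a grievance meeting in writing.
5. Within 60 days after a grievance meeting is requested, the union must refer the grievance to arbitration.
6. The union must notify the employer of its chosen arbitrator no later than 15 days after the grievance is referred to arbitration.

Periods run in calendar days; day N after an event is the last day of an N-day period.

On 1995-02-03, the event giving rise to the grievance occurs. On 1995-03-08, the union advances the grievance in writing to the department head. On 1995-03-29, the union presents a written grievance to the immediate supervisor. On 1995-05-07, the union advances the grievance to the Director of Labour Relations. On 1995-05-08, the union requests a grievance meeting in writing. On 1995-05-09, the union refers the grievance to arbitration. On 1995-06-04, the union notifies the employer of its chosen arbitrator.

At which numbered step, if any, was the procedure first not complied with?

Step 6

Step 1: 67 days after 1995-02-03 (when the grieved event occurs) is 1995-04-11; 1995-03-08 is within that limit.
Step 2: the earliest permitted date is 25 days after 1995-02-03 (when the grieved event occurs), i.e. 1995-02-28; done 1995-03-29 — permitted.
Step 3: the earliest permitted date is 37 days after 1995-03-29 (when the written grievance is presented to the supervisor), i.e. 1995-05-05; done 1995-05-07, after the minimum wait.
Step 4: 10 days after 1995-05-07 (when the grievance is advanced to the Director) is 1995-05-17; completed 1995-05-08, before the deadline.
Step 5: 60 days after 1995-05-08 (when a grievance meeting is requested) is 1995-07-07; completed 1995-05-09, before the deadline.
Step 6: 15 days after 1995-05-09 (when the grievance is referred to arbitration) is 1995-05-24; 1995-06-04 misses that deadline by 11 days.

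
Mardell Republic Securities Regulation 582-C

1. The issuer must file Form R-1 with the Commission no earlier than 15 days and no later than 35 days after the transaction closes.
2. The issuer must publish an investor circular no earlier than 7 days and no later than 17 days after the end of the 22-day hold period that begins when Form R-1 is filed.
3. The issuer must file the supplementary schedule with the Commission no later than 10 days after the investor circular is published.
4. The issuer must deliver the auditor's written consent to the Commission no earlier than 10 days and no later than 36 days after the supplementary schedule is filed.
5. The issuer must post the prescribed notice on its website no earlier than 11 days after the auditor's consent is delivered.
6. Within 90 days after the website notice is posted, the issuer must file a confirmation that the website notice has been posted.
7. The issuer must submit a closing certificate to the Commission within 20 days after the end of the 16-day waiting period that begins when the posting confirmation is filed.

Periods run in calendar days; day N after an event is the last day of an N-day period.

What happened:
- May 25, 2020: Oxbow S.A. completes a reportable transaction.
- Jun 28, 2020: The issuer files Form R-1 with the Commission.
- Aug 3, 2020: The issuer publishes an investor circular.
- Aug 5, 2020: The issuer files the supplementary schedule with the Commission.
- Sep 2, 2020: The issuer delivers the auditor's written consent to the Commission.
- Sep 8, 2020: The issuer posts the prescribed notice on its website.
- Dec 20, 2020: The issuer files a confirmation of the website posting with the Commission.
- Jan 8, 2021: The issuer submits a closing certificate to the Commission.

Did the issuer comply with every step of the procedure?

Step 1: the window is 15–35 days after May 25, 2020 (when the transaction closes), so Jun 9, 2020 through Jun 29, 2020; Jun 28, 2020 falls inside that range.
Step 2: the window is 7–17 days after Jul 20, 2020 (end of the 22-day hold period, which began when Form R-1 is filed on Jun 28, 2020), so Jul 27, 2020 through Aug 6, 2020; done Aug 3, 2020 — within the window.
Step 3: 10 days after Aug 3, 2020 (when the investor circular is published) is Aug 13, 2020; completed Aug 5, 2020, before the deadline.
Step 4: the window is 10–36 days after Aug 5, 2020 (when the supplementary schedule is filed), so Aug 15, 2020 through Sep 10, 2020; Sep 2, 2020 falls inside that range.
Step 5: the earliest permitted date is 11 days after Sep 2, 2020 (when the auditor's consent is delivered), i.e. Sep 13, 2020; acted on Sep 8, 2020, 5 days prematurely.
That is the first point of non-compliance.

No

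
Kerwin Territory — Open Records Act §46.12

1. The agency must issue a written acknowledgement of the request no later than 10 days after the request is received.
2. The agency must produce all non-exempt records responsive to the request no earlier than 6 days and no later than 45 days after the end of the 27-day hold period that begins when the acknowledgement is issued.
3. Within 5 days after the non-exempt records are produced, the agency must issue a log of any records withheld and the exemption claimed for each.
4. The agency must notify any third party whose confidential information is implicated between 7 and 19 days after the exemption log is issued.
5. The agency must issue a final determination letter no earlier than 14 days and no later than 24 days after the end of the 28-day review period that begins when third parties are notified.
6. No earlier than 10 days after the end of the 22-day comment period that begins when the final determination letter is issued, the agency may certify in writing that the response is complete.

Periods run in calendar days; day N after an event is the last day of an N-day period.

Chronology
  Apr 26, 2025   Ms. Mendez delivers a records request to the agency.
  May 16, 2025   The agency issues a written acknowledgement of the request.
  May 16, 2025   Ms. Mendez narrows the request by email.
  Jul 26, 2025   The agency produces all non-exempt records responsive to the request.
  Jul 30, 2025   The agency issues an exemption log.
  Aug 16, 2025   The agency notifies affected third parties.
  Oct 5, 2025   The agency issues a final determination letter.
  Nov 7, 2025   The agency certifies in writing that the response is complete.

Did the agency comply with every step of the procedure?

(1) due by Apr 26, 2025 + 10 days = May 6, 2025; done May 16, 2025 — 10 days late.
That is the first point of non-compliance.

No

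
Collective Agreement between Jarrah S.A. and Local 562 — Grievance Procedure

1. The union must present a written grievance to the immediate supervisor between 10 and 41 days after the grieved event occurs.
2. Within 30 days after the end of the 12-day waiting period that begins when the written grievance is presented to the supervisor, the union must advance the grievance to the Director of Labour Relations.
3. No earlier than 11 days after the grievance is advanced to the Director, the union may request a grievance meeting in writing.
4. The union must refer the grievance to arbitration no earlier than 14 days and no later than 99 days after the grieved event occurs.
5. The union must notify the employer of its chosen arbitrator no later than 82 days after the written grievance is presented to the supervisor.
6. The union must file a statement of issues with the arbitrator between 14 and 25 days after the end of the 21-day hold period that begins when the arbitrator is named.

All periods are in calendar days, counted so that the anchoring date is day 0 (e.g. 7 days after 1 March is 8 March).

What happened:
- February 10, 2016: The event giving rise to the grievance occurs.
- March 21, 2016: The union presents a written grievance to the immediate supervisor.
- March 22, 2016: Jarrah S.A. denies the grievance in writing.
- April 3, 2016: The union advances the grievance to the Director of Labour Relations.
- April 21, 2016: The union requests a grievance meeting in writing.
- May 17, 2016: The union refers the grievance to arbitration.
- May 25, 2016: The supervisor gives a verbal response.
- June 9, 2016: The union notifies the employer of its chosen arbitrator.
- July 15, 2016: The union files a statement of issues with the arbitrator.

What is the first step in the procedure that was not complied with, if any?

None — every step was satisfied

Step 1: the window is 10–41 days after February 10, 2016 (when the grieved event occurs), so February 20, 2016 through March 22, 2016; done March 21, 2016 — within the window.
Step 2: 30 days after April 2, 2016 (end of the 12-day waiting period, which began when the written grievance is presented to the supervisor on March 21, 2016) is May 2, 2016; April 3, 2016 is within that limit.
Step 3: the earliest permitted date is 11 days after April 3, 2016 (when the grievance is advanced to the Director), i.e. April 14, 2016; April 21, 2016 is on or after that date.
Step 4: the window is 14–99 days after February 10, 2016 (when the grieved event occurs), so February 24, 2016 through May 19, 2016; done May 17, 2016, which is between those dates.
Step 5: 82 days after March 21, 2016 (when the written grievance is presented to the supervisor) is June 11, 2016; done June 9, 2016 — timely.
Step 6: the window is 14–25 days after June 30, 2016 (end of the 21-day hold period, which began when the arbitrator is named on June 9, 2016), so July 14, 2016 through July 25, 2016; done July 15, 2016, which is between those dates.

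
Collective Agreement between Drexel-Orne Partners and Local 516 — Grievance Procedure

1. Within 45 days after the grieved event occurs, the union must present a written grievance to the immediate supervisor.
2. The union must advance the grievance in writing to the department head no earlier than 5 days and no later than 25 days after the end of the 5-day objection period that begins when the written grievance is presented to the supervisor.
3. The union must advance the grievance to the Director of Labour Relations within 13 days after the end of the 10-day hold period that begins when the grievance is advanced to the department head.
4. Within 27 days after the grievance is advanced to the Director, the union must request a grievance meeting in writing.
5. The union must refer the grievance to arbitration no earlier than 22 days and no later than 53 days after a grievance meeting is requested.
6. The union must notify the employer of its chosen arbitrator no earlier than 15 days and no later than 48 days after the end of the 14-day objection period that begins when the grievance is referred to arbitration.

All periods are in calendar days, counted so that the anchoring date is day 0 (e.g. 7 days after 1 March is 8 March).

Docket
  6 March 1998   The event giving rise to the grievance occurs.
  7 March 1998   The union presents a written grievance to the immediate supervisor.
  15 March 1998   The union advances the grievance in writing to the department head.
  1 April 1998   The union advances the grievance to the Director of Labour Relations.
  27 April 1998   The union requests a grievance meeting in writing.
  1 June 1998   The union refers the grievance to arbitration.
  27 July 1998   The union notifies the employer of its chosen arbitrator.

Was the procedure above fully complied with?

No

Step 1: 45 days after 6 March 1998 (when the grieved event occurs) is 20 April 1998; 7 March 1998 is within that limit.
Step 2: the window is 5–25 days after 12 March 1998 (end of the 5-day objection period, which began when the written grievance is presented to the supervisor on 7 March 1998), so 17 March 1998 through 6 April 1998; 15 March 1998 is 2 days too early.
That is the first point of non-compliance.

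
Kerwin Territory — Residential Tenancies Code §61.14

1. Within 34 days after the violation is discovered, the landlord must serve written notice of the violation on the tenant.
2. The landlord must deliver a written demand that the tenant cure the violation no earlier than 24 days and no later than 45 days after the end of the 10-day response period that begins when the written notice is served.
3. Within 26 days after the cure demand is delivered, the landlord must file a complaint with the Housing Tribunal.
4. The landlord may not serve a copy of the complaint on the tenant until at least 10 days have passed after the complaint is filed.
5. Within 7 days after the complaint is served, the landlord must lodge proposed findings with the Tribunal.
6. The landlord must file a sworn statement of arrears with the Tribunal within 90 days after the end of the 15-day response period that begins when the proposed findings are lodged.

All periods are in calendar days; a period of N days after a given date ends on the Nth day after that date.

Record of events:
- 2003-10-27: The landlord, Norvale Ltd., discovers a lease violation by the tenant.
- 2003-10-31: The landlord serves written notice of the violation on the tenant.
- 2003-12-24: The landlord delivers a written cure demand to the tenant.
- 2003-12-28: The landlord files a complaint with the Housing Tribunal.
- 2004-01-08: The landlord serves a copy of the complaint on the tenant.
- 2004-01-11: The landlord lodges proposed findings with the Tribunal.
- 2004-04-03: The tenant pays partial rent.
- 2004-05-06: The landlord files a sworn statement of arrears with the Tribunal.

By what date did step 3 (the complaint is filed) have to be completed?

2004-01-19

Step 3 runs from 2003-12-24, when the cure demand is delivered. 26 days after 2003-12-24 is 2004-01-19.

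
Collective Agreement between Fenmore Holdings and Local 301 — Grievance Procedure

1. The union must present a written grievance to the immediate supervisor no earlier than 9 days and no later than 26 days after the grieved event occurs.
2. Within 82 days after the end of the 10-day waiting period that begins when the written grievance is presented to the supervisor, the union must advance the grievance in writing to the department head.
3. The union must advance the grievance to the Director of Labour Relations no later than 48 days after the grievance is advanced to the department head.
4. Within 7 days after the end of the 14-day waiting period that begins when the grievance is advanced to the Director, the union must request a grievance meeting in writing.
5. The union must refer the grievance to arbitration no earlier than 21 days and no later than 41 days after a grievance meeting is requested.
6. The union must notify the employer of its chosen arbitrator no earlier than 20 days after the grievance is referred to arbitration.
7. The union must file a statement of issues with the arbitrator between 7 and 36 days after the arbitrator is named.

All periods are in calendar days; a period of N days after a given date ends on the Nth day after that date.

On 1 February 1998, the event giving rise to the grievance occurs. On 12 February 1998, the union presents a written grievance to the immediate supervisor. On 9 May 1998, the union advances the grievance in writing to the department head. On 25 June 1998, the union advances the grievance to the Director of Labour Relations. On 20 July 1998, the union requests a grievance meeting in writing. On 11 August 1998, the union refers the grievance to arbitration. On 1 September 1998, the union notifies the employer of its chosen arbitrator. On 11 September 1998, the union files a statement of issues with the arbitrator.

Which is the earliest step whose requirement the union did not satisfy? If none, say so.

Step 4

Step 1 — 9 and 26 days from 1 February 1998 (when the grieved event occurs) are 10 February 1998 and 27 February 1998 respectively; 12 February 1998 falls inside that range.
Step 2 — counting 82 days from 22 February 1998 (end of the 10-day waiting period, which began when the written grievance is presented to the supervisor on 12 February 1998) gives a deadline of 15 May 1998; completed 9 May 1998, before the deadline.
Step 3 — counting 48 days from 9 May 1998 (when the grievance is advanced to the department head) gives a deadline of 26 June 1998; 25 June 1998 is within that limit.
Step 4 — counting 7 days from 9 July 1998 (end of the 14-day waiting period, which began when the grievance is advanced to the Director on 25 June 1998) gives a deadline of 16 July 1998; not done until 20 July 1998, 4 days after the deadline.
No need to go further; step 4 was not satisfied.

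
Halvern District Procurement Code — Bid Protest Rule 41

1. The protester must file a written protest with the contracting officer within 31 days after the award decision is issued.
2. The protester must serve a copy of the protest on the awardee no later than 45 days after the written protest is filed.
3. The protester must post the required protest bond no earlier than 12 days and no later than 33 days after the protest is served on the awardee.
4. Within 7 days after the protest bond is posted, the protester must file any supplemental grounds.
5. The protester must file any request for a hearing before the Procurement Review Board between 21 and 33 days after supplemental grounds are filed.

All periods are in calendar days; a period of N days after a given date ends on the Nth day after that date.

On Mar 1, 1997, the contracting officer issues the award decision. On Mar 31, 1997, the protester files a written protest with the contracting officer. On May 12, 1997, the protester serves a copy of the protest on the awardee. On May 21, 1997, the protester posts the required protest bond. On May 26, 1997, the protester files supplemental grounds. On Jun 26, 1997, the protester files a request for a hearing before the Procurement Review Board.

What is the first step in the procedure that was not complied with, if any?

Step 1: 31 days after Mar 1, 1997 (when the award decision is issued) is Apr 1, 1997; done Mar 31, 1997 — timely.
Step 2: 45 days after Mar 31, 1997 (when the written protest is filed) is May 15, 1997; May 12, 1997 is within that limit.
Step 3: the window is 12–33 days after May 12, 1997 (when the protest is served on the awardee), so May 24, 1997 through Jun 14, 1997; done May 21, 1997 — 3 days before the window opened.

Step 3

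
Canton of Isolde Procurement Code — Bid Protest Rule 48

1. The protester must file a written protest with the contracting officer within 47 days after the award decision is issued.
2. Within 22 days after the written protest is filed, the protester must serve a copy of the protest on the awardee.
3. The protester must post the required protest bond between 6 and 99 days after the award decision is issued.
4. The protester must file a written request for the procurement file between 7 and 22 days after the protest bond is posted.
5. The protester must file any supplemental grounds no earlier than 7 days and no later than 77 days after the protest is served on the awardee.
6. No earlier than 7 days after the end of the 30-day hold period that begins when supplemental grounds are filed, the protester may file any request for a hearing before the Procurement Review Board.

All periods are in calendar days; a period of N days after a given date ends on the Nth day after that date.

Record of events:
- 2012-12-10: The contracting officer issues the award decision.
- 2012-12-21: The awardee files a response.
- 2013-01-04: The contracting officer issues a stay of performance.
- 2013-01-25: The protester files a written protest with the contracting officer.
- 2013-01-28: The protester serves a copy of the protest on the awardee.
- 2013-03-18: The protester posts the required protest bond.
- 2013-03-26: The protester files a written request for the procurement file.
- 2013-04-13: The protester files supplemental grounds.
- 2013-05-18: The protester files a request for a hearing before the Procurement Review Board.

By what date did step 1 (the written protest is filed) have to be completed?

Step 1 runs from 2012-12-10, when the award decision is issued. 47 days after 2012-12-10 is 2013-01-26.

2013-01-26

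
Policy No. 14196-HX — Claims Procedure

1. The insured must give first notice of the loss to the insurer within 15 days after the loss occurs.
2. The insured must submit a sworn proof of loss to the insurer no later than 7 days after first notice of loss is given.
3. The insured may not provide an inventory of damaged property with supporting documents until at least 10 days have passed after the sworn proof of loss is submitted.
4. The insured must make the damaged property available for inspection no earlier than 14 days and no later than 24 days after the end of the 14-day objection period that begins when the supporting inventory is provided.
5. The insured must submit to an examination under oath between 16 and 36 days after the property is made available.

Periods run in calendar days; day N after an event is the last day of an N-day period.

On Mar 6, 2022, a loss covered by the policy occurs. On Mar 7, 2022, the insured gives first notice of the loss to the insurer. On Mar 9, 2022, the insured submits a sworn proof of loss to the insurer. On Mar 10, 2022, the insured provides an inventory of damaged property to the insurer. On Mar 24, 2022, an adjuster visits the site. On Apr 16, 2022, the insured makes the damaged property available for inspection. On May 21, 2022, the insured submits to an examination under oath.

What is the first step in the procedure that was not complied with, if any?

Step 3

Step 1 — counting 15 days from Mar 6, 2022 (when the loss occurs) gives a deadline of Mar 21, 2022; done Mar 7, 2022 — timely.
Step 2 — counting 7 days from Mar 7, 2022 (when first notice of loss is given) gives a deadline of Mar 14, 2022; done Mar 9, 2022 — timely.
Step 3 — must wait 10 days from Mar 9, 2022 (when the sworn proof of loss is submitted), so not before Mar 19, 2022; Mar 10, 2022 is 9 days before the earliest permitted date.
Later steps need not be reached.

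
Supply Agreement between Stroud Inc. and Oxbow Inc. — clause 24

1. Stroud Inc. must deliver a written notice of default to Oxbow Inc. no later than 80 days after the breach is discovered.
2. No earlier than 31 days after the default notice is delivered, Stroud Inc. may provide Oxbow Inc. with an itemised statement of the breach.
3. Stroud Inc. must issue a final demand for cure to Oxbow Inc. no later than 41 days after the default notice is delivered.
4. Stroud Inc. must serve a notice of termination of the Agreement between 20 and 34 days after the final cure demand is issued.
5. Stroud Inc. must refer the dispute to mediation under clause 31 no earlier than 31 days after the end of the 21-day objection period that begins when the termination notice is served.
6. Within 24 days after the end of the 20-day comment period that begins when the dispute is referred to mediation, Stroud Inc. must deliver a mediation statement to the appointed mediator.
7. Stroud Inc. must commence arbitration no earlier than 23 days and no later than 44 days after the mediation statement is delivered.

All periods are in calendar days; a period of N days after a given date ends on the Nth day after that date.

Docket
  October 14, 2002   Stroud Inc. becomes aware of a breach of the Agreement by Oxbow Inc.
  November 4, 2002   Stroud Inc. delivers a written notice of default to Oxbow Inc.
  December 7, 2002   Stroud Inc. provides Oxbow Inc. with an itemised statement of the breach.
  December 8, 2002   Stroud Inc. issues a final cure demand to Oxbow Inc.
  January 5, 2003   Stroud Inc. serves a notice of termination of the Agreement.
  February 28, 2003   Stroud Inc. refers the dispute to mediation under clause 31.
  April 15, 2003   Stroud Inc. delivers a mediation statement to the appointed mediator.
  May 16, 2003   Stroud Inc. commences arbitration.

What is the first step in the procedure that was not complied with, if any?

Step 6

Step 1: 80 days after October 14, 2002 (when the breach is discovered) is January 2, 2003; completed November 4, 2002, before the deadline.
Step 2: the earliest permitted date is 31 days after November 4, 2002 (when the default notice is delivered), i.e. December 5, 2002; done December 7, 2002, after the minimum wait.
Step 3: 41 days after November 4, 2002 (when the default notice is delivered) is December 15, 2002; December 8, 2002 is within that limit.
Step 4: the window is 20–34 days after December 8, 2002 (when the final cure demand is issued), so December 28, 2002 through January 11, 2003; done January 5, 2003, which is between those dates.
Step 5: the earliest permitted date is 31 days after January 26, 2003 (end of the 21-day objection period, which began when the termination notice is served on January 5, 2003), i.e. February 26, 2003; done February 28, 2003 — permitted.
Step 6: 24 days after March 20, 2003 (end of the 20-day comment period, which began when the dispute is referred to mediation on February 28, 2003) is April 13, 2003; April 15, 2003 misses that deadline by 2 days.
No need to go further; step 6 was not satisfied.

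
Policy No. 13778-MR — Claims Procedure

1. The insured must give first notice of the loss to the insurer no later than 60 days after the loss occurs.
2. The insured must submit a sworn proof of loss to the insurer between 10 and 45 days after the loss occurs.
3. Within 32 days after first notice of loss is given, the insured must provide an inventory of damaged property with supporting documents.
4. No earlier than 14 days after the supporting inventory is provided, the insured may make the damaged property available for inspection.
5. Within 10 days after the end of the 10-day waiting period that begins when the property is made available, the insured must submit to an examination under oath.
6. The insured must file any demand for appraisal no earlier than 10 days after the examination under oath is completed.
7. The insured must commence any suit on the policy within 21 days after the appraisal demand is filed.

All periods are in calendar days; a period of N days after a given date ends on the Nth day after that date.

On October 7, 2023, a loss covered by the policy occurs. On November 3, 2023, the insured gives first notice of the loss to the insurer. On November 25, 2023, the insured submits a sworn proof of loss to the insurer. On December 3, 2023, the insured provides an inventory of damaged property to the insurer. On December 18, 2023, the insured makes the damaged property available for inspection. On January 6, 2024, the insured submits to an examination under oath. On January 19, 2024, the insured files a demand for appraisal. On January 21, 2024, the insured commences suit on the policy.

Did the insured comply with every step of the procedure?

No

Step 1: 60 days after October 7, 2023 (when the loss occurs) is December 6, 2023; completed November 3, 2023, before the deadline.
Step 2: the window is 10–45 days after October 7, 2023 (when the loss occurs), so October 17, 2023 through November 21, 2023; November 25, 2023 is 4 days past the end of the window.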